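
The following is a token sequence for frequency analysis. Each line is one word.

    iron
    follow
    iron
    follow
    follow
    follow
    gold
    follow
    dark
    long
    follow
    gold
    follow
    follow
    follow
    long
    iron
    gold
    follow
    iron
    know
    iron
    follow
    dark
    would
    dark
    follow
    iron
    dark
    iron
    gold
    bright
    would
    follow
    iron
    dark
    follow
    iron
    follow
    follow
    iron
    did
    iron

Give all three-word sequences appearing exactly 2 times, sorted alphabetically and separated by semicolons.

dark follow iron; follow follow follow; follow gold follow; follow iron dark; follow iron follow; iron follow follow

Trigram counts meeting the condition (exactly 2 times):
  dark follow iron: 2
  follow follow follow: 2
  follow gold follow: 2
  follow iron dark: 2
  follow iron follow: 2
  iron follow follow: 2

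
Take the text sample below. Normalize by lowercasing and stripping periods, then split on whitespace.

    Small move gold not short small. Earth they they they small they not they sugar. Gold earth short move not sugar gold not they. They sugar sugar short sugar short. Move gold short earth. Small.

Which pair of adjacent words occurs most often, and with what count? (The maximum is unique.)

"they they", 3 times

Bigram frequencies (highest first):
  they they: 3
  move gold: 2
  gold not: 2
  not they: 2
  they sugar: 2
  sugar gold: 2
  … (19 more, each ≤ 2)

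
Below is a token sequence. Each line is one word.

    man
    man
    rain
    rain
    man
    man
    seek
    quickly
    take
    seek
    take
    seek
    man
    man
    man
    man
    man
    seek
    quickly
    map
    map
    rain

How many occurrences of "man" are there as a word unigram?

9

Scanning the 22 tokens for "man":
  position 1: man
  position 2: man
  position 5: man
  position 6: man
  position 13: man
  position 14: man
  position 15: man
  position 16: man
  position 17: man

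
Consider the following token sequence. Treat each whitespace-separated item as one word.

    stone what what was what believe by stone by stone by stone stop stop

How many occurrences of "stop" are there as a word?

Scanning the 14 tokens for "stop":
  position 13: stop
  position 14: stop

2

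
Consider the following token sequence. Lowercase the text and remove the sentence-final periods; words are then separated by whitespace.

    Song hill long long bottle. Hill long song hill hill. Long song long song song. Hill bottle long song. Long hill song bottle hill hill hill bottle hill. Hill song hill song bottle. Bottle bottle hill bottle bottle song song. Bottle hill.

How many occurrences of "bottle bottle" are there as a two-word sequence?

3

Scanning the 41 overlapping bigram windows for "bottle bottle":
  position 33–34: bottle bottle
  position 34–35: bottle bottle
  position 37–38: bottle bottle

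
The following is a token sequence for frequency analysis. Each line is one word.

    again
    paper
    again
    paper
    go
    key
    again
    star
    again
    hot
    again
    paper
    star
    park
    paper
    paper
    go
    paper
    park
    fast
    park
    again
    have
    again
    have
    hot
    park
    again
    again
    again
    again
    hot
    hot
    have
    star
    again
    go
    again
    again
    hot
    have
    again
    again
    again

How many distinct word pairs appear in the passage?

44 tokens → 43 bigram windows in total.
Repeated bigrams (each contributes count−1 duplicates):
  again again: 6
  again hot: 3
  again paper: 3
  again have: 2
  have again: 2
  hot have: 2
  paper go: 2
  park again: 2
  … (1 more repeated)
15 duplicate windows → 43 − 15 = 28 distinct.

28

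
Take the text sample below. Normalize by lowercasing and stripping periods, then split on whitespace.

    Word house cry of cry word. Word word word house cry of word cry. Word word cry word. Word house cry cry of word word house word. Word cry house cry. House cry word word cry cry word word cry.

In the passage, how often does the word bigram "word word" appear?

Scanning the 39 overlapping bigram windows for "word word":
  position 6–7: word word
  position 7–8: word word
  position 8–9: word word
  position 15–16: word word
  position 18–19: word word
  position 24–25: word word
  position 27–28: word word
  position 34–35: word word
  position 38–39: word word

9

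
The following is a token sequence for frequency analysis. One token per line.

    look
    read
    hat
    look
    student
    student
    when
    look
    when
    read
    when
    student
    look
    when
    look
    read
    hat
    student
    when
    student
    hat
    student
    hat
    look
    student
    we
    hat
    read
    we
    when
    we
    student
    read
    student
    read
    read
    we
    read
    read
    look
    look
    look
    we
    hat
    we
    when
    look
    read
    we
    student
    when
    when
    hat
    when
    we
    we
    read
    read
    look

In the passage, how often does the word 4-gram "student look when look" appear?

Scanning the 56 overlapping 4-gram windows for "student look when look":
  position 12–15: student look when look

1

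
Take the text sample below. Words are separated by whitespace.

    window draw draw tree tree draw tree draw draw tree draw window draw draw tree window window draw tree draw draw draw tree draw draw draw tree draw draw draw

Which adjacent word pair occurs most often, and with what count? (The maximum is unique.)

Bigram frequencies (highest first):
  draw draw: 9
  draw tree: 7
  tree draw: 6
  window draw: 3
  tree tree: 1
  draw window: 1
  … (2 more, each ≤ 1)

"draw draw", 9 times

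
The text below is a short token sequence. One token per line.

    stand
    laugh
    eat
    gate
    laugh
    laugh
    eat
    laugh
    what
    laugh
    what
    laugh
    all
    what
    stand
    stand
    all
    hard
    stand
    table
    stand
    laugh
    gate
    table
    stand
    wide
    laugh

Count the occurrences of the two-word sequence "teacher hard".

0

Scanning the 26 overlapping bigram windows for "teacher hard":
  (none found)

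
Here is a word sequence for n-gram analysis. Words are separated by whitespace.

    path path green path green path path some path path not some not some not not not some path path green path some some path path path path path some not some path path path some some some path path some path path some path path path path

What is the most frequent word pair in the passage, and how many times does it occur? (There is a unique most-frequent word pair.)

"path path", 15 times

Bigram frequencies (highest first):
  path path: 15
  some path: 7
  path some: 6
  not some: 4
  path green: 3
  green path: 3
  … (4 more, each ≤ 3)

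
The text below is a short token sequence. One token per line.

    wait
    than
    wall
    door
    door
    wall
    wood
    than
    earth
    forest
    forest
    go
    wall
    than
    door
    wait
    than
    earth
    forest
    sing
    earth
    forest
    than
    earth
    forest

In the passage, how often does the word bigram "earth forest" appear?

Scanning the 24 overlapping bigram windows for "earth forest":
  position 9–10: earth forest
  position 18–19: earth forest
  position 21–22: earth forest
  position 24–25: earth forest

4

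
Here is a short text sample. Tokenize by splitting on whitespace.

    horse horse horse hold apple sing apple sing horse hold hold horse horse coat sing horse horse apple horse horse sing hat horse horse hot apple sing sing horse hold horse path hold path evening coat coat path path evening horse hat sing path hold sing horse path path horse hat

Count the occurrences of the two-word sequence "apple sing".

Scanning the 50 overlapping bigram windows for "apple sing":
  position 5–6: apple sing
  position 7–8: apple sing
  position 26–27: apple sing

3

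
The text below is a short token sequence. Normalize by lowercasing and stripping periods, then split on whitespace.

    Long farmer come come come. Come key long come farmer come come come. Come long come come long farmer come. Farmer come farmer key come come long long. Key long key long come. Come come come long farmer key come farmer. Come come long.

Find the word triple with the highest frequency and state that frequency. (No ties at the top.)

Trigram frequencies (highest first):
  come come come: 6
  come come long: 5
  farmer come come: 3
  come farmer come: 3
  long farmer come: 2
  key long come: 2
  … (16 more, each ≤ 2)

"come come come", 6 times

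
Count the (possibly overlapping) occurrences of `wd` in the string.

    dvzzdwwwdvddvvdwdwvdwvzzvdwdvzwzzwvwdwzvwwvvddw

Sliding a length-2 window over the 47 characters (46 positions):
  position 8–9: wd
  position 16–17: wd
  position 27–28: wd
  position 36–37: wd

4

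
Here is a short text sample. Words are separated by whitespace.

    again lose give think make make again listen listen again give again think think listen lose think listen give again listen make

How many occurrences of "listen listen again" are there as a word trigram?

Scanning the 20 overlapping trigram windows for "listen listen again":
  position 8–10: listen listen again

1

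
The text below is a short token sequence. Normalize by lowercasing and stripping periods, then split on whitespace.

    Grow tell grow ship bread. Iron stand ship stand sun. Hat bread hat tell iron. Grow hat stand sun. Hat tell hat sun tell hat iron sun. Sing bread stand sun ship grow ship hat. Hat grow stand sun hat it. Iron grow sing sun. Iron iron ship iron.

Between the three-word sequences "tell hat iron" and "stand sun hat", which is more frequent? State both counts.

"stand sun hat" (3 vs 1)

"tell hat iron": 1 occurrence
"stand sun hat": 3 occurrences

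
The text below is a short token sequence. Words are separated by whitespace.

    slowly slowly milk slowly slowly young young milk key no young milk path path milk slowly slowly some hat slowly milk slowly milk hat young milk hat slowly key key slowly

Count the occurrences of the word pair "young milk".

Scanning the 30 overlapping bigram windows for "young milk":
  position 7–8: young milk
  position 11–12: young milk
  position 25–26: young milk

3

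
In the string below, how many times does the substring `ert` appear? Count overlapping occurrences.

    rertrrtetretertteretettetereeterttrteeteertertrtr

Sliding a length-3 window over the 49 characters (47 positions):
  position 2–4: ert
  position 13–15: ert
  position 31–33: ert
  position 41–43: ert
  position 44–46: ert

5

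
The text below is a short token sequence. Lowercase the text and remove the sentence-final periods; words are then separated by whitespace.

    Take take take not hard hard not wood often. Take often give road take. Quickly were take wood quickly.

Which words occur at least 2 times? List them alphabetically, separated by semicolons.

hard; not; often; quickly; take; wood

Unigram counts meeting the condition (at least 2 times):
  hard: 2
  not: 2
  often: 2
  quickly: 2
  take: 6
  wood: 2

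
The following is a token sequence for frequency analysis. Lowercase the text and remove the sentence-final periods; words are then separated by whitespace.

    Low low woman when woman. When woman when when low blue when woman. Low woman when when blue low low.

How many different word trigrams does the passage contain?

14

20 tokens → 18 trigram windows in total.
Repeated trigrams (each contributes count−1 duplicates):
  low woman when: 2
  when woman when: 2
  woman when when: 2
  woman when woman: 2
4 duplicate windows → 18 − 4 = 14 distinct.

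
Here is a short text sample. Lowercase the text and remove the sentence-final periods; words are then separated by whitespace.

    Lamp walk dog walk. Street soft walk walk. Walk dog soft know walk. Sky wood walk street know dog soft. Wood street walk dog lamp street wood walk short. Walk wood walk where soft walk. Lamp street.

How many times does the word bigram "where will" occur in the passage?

0

Scanning the 36 overlapping bigram windows for "where will":
  (none found)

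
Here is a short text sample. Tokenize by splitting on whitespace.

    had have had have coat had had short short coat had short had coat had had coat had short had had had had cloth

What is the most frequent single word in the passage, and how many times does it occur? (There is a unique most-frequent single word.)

"had", 13 times

Unigram frequencies (highest first):
  had: 13
  coat: 4
  short: 4
  have: 2
  cloth: 1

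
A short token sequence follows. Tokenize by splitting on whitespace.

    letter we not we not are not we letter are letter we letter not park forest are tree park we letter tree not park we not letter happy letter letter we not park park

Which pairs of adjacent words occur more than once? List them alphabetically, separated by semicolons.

Bigram counts meeting the condition (more than once):
  letter we: 3
  not park: 3
  not we: 2
  park we: 2
  we letter: 3
  we not: 4

letter we; not park; not we; park we; we letter; we not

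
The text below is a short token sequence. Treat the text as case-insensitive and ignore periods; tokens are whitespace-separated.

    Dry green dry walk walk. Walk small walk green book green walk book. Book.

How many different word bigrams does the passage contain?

12

14 tokens → 13 bigram windows in total.
Repeated bigrams (each contributes count−1 duplicates):
  walk walk: 2
1 duplicate windows → 13 − 1 = 12 distinct.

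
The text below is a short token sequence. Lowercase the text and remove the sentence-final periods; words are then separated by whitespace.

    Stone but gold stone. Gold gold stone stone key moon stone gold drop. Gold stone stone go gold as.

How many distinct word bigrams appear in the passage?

19 tokens → 18 bigram windows in total.
Repeated bigrams (each contributes count−1 duplicates):
  gold stone: 3
  stone gold: 2
  stone stone: 2
4 duplicate windows → 18 − 4 = 14 distinct.

14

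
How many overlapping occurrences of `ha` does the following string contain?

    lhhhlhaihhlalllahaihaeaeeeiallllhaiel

4

Sliding a length-2 window over the 37 characters (36 positions):
  position 6–7: ha
  position 17–18: ha
  position 20–21: ha
  position 33–34: ha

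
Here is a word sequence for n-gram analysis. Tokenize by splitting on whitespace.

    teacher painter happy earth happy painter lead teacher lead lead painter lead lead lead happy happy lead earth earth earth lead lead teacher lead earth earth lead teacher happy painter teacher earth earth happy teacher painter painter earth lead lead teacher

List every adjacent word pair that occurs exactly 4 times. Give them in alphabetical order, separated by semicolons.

earth earth; lead teacher

Bigram counts meeting the condition (exactly 4 times):
  earth earth: 4
  lead teacher: 4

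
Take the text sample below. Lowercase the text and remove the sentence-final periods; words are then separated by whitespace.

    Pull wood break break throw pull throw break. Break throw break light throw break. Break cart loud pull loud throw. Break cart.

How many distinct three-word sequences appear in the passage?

18

22 tokens → 20 trigram windows in total.
Repeated trigrams (each contributes count−1 duplicates):
  break break throw: 2
  throw break break: 2
2 duplicate windows → 20 − 2 = 18 distinct.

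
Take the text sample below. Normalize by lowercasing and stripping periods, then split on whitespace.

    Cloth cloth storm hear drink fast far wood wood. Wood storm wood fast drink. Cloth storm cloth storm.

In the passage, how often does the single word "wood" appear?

Scanning the 18 tokens for "wood":
  position 8: wood
  position 9: wood
  position 10: wood
  position 12: wood

4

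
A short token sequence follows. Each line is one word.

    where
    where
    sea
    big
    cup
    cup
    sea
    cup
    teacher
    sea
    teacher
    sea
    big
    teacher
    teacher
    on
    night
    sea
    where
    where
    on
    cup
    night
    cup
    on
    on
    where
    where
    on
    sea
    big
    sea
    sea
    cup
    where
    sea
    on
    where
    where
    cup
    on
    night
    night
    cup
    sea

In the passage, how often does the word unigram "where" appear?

9

Scanning the 45 tokens for "where":
  position 1: where
  position 2: where
  position 19: where
  position 20: where
  position 27: where
  position 28: where
  position 35: where
  position 38: where
  position 39: where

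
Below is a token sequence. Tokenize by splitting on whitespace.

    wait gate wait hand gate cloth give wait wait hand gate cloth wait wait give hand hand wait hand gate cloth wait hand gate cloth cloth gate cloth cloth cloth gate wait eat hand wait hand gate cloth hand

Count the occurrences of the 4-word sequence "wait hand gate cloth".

5

Scanning the 36 overlapping 4-gram windows for "wait hand gate cloth":
  position 3–6: wait hand gate cloth
  position 9–12: wait hand gate cloth
  position 18–21: wait hand gate cloth
  position 22–25: wait hand gate cloth
  position 35–38: wait hand gate cloth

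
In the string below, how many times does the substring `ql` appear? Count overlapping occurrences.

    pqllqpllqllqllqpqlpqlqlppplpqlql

8

Sliding a length-2 window over the 32 characters (31 positions):
  position 2–3: ql
  position 9–10: ql
  position 12–13: ql
  position 17–18: ql
  position 20–21: ql
  position 22–23: ql
  position 29–30: ql
  position 31–32: ql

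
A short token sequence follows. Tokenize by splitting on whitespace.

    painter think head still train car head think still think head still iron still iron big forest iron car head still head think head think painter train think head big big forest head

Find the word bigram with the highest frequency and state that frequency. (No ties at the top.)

"think head", 4 times

Bigram frequencies (highest first):
  think head: 4
  head still: 3
  head think: 3
  car head: 2
  still iron: 2
  big forest: 2
  … (16 more, each ≤ 1)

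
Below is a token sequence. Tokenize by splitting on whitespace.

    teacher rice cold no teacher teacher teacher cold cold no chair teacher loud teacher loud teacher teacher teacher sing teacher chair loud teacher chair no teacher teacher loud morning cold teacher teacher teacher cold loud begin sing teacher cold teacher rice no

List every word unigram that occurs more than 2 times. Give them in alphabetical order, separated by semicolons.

Unigram counts meeting the condition (more than 2 times):
  chair: 3
  cold: 6
  loud: 5
  no: 4
  teacher: 18

chair; cold; loud; no; teacher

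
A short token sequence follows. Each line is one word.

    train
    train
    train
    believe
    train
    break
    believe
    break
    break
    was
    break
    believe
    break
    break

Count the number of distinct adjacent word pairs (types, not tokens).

14 tokens → 13 bigram windows in total.
Repeated bigrams (each contributes count−1 duplicates):
  believe break: 2
  break believe: 2
  break break: 2
  train train: 2
4 duplicate windows → 13 − 4 = 9 distinct.

9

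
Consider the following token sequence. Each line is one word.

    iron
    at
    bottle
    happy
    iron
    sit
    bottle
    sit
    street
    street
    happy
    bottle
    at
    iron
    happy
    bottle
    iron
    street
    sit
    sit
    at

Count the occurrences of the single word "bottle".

Scanning the 21 tokens for "bottle":
  position 3: bottle
  position 7: bottle
  position 12: bottle
  position 16: bottle

4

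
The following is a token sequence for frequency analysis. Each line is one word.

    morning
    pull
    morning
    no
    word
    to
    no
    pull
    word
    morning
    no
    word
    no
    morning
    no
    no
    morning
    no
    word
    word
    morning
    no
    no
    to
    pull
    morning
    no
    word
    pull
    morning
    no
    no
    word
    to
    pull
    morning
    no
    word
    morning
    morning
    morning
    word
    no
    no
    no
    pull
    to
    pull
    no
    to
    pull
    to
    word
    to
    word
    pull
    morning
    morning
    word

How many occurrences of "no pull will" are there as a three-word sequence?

0

Scanning the 57 overlapping trigram windows for "no pull will":
  (none found)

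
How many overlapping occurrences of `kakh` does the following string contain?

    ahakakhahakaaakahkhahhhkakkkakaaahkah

1

Sliding a length-4 window over the 37 characters (34 positions):
  position 4–7: kakh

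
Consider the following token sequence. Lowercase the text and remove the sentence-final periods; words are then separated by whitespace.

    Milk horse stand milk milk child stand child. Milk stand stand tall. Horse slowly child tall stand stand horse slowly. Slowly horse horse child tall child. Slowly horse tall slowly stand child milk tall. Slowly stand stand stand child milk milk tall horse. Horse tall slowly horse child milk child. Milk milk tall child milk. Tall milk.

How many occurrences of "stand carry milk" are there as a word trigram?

0

Scanning the 55 overlapping trigram windows for "stand carry milk":
  (none found)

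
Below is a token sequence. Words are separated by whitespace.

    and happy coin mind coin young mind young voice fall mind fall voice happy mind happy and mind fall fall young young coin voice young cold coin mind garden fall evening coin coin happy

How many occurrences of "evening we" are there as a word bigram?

0

Scanning the 33 overlapping bigram windows for "evening we":
  (none found)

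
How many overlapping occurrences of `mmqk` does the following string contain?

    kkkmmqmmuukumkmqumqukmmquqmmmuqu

Sliding a length-4 window over the 32 characters (29 positions):
  (no match at any position)

0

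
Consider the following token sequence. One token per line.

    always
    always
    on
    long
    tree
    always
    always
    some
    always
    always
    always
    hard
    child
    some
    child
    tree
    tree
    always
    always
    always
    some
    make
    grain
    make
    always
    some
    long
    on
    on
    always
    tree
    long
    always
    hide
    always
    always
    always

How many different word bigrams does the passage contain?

37 tokens → 36 bigram windows in total.
Repeated bigrams (each contributes count−1 duplicates):
  always always: 8
  always some: 3
  tree always: 2
10 duplicate windows → 36 − 10 = 26 distinct.

26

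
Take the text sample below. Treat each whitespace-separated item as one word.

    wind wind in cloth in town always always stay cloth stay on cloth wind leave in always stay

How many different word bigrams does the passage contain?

16

18 tokens → 17 bigram windows in total.
Repeated bigrams (each contributes count−1 duplicates):
  always stay: 2
1 duplicate windows → 17 − 1 = 16 distinct.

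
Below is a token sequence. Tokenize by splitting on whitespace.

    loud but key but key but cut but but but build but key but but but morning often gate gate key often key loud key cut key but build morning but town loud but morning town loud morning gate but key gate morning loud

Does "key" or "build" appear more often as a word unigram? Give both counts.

"key" (8 vs 2)

"key": 8 occurrences
"build": 2 occurrences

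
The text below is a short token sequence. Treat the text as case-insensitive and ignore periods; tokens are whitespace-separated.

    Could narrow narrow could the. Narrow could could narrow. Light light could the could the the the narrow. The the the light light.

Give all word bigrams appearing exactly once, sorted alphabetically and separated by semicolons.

could could; light could; narrow light; narrow narrow; narrow the; the could; the light

Bigram counts meeting the condition (exactly once):
  could could: 1
  light could: 1
  narrow light: 1
  narrow narrow: 1
  narrow the: 1
  the could: 1
  the light: 1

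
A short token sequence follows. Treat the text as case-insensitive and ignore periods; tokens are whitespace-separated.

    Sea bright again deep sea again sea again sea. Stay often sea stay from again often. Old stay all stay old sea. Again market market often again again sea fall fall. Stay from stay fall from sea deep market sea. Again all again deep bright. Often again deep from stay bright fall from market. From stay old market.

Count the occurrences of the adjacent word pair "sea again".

4

Scanning the 57 overlapping bigram windows for "sea again":
  position 5–6: sea again
  position 7–8: sea again
  position 22–23: sea again
  position 40–41: sea again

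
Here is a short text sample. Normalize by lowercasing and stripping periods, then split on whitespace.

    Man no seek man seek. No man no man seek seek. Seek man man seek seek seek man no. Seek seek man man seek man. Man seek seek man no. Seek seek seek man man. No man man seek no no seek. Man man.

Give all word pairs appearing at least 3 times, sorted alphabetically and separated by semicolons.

Bigram counts meeting the condition (at least 3 times):
  man man: 6
  man no: 5
  man seek: 6
  no man: 3
  no seek: 4
  seek man: 8
  seek seek: 8

man man; man no; man seek; no man; no seek; seek man; seek seek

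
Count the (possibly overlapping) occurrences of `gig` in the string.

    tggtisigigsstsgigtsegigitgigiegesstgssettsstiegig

Sliding a length-3 window over the 49 characters (47 positions):
  position 8–10: gig
  position 15–17: gig
  position 21–23: gig
  position 26–28: gig
  position 47–49: gig

5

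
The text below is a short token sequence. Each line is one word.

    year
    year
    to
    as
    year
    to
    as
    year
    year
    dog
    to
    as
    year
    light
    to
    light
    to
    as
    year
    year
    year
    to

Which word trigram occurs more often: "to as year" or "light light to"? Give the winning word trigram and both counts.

"to as year": 4 occurrences
"light light to": 0 occurrences

"to as year" (4 vs 0)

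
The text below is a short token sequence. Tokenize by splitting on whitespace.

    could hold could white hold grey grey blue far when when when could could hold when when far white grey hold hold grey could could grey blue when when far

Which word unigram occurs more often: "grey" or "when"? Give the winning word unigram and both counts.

"when" (7 vs 5)

"grey": 5 occurrences
"when": 7 occurrences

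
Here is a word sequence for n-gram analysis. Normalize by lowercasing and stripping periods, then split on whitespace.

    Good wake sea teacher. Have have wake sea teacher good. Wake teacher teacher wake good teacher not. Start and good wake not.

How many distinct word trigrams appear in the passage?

22 tokens → 20 trigram windows in total.
Repeated trigrams (each contributes count−1 duplicates):
  wake sea teacher: 2
1 duplicate windows → 20 − 1 = 19 distinct.

19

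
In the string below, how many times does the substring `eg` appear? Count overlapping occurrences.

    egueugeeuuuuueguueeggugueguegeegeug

6

Sliding a length-2 window over the 35 characters (34 positions):
  position 1–2: eg
  position 14–15: eg
  position 19–20: eg
  position 25–26: eg
  position 28–29: eg
  position 31–32: eg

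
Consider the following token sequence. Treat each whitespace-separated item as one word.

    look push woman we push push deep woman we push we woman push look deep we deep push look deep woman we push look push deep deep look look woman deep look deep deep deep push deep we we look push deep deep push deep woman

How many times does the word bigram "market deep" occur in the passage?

0

Scanning the 45 overlapping bigram windows for "market deep":
  (none found)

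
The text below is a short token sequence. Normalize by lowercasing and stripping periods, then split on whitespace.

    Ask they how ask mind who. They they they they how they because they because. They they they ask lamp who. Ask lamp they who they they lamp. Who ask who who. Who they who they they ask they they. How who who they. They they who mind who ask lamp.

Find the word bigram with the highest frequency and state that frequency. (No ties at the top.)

"they they", 10 times

Bigram frequencies (highest first):
  they they: 10
  who they: 5
  they how: 3
  ask lamp: 3
  who ask: 3
  they who: 3
  … (15 more, each ≤ 3)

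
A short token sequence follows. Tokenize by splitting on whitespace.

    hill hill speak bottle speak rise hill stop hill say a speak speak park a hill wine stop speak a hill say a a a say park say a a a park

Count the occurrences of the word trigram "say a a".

2

Scanning the 30 overlapping trigram windows for "say a a":
  position 22–24: say a a
  position 28–30: say a a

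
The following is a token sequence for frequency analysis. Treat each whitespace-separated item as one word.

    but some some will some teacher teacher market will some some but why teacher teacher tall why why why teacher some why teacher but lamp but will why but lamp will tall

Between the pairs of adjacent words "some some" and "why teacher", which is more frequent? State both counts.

"why teacher" (3 vs 2)

"some some": 2 occurrences
"why teacher": 3 occurrences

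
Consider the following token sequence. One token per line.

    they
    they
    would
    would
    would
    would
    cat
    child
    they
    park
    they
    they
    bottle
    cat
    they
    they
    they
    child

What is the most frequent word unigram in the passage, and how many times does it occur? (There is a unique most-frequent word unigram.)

"they", 8 times

Unigram frequencies (highest first):
  they: 8
  would: 4
  cat: 2
  child: 2
  park: 1
  bottle: 1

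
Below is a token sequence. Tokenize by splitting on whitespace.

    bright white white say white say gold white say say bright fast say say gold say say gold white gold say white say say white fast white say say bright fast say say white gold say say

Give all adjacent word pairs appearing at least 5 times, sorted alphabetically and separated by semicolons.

say say; white say

Bigram counts meeting the condition (at least 5 times):
  say say: 7
  white say: 5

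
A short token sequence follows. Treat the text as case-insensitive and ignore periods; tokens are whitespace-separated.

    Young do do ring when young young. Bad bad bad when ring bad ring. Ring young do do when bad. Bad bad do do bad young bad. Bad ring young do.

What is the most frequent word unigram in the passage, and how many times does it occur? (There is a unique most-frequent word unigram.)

Unigram frequencies (highest first):
  bad: 10
  do: 7
  young: 6
  ring: 5
  when: 3

"bad", 10 times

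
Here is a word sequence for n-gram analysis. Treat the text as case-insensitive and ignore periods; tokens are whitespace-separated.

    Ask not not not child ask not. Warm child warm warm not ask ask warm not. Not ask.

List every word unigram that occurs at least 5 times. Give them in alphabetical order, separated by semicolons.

Unigram counts meeting the condition (at least 5 times):
  ask: 5
  not: 7

ask; not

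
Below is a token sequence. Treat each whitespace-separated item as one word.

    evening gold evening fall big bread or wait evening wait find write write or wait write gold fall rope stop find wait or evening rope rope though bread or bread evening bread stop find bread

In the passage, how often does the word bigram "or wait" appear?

2

Scanning the 34 overlapping bigram windows for "or wait":
  position 7–8: or wait
  position 14–15: or wait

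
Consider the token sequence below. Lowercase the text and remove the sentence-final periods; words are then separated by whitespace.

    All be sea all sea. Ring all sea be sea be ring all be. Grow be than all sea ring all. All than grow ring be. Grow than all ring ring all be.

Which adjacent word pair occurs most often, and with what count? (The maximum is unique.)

"ring all", 4 times

Bigram frequencies (highest first):
  ring all: 4
  all be: 3
  all sea: 3
  be sea: 2
  sea ring: 2
  sea be: 2
  … (14 more, each ≤ 2)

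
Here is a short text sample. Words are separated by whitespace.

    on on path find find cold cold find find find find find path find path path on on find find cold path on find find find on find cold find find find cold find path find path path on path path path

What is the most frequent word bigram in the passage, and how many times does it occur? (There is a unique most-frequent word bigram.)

"find find", 10 times

Bigram frequencies (highest first):
  find find: 10
  find cold: 4
  find path: 4
  path path: 4
  path find: 3
  cold find: 3
  … (7 more, each ≤ 3)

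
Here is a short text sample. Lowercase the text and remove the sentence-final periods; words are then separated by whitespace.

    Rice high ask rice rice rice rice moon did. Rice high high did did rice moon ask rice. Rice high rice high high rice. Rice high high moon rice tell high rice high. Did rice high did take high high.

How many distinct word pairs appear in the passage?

40 tokens → 39 bigram windows in total.
Repeated bigrams (each contributes count−1 duplicates):
  rice high: 7
  rice rice: 5
  high high: 4
  did rice: 3
  high did: 3
  high rice: 3
  ask rice: 2
  rice moon: 2
21 duplicate windows → 39 − 21 = 18 distinct.

18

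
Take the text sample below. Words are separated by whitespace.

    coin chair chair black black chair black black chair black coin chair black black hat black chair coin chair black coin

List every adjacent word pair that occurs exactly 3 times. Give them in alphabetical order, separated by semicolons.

Bigram counts meeting the condition (exactly 3 times):
  black black: 3
  black chair: 3
  coin chair: 3

black black; black chair; coin chair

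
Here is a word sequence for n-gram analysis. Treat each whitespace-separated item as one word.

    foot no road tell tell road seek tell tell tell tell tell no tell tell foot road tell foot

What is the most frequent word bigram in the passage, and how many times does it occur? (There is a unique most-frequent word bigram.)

Bigram frequencies (highest first):
  tell tell: 6
  road tell: 2
  tell foot: 2
  foot no: 1
  no road: 1
  tell road: 1
  … (5 more, each ≤ 1)

"tell tell", 6 times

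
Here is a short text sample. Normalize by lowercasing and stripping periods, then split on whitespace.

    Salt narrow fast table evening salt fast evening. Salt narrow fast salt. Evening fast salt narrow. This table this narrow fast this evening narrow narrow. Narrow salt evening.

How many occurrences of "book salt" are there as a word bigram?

Scanning the 27 overlapping bigram windows for "book salt":
  (none found)

0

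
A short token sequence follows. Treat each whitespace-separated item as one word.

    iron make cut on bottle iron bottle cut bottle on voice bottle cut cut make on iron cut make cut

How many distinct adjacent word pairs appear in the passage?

20 tokens → 19 bigram windows in total.
Repeated bigrams (each contributes count−1 duplicates):
  bottle cut: 2
  cut make: 2
  make cut: 2
3 duplicate windows → 19 − 3 = 16 distinct.

16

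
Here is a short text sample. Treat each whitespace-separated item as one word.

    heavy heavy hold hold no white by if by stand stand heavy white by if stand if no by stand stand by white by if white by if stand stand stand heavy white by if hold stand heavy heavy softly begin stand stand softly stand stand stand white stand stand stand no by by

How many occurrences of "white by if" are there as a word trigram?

Scanning the 52 overlapping trigram windows for "white by if":
  position 6–8: white by if
  position 13–15: white by if
  position 23–25: white by if
  position 26–28: white by if
  position 33–35: white by if

5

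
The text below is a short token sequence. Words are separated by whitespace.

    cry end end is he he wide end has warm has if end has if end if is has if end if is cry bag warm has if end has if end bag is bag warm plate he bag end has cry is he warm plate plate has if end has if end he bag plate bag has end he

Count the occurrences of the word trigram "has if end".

7

Scanning the 58 overlapping trigram windows for "has if end":
  position 11–13: has if end
  position 14–16: has if end
  position 19–21: has if end
  position 27–29: has if end
  position 30–32: has if end
  position 48–50: has if end
  position 51–53: has if end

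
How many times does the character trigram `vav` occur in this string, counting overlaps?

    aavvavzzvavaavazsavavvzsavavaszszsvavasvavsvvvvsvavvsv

7

Sliding a length-3 window over the 54 characters (52 positions):
  position 4–6: vav
  position 9–11: vav
  position 19–21: vav
  position 26–28: vav
  position 35–37: vav
  position 40–42: vav
  position 49–51: vav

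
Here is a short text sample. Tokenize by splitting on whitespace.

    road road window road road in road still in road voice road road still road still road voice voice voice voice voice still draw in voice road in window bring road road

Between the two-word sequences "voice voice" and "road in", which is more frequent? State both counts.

"voice voice" (4 vs 2)

"voice voice": 4 occurrences
"road in": 2 occurrences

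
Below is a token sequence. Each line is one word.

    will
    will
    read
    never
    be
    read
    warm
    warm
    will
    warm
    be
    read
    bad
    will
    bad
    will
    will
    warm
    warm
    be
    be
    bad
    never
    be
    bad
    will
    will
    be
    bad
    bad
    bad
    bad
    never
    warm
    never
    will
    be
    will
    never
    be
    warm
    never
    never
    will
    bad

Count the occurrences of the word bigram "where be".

0

Scanning the 44 overlapping bigram windows for "where be":
  (none found)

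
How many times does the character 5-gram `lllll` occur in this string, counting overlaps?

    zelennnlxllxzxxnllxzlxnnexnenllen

Sliding a length-5 window over the 33 characters (29 positions):
  (no match at any position)

0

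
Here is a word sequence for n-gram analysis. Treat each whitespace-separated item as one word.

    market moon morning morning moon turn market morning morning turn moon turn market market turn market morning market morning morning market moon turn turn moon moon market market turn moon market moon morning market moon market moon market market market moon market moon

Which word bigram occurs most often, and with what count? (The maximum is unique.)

Bigram frequencies (highest first):
  market moon: 7
  moon market: 5
  market market: 4
  morning morning: 3
  moon turn: 3
  turn market: 3
  … (9 more, each ≤ 3)

"market moon", 7 times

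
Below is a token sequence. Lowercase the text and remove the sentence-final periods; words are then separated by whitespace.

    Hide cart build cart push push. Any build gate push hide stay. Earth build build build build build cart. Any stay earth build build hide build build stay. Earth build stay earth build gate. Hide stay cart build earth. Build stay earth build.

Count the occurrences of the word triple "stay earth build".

Scanning the 41 overlapping trigram windows for "stay earth build":
  position 12–14: stay earth build
  position 21–23: stay earth build
  position 28–30: stay earth build
  position 31–33: stay earth build
  position 41–43: stay earth build

5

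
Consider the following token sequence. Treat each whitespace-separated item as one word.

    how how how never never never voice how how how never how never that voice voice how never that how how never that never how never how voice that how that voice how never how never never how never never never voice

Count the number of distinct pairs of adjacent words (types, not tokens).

42 tokens → 41 bigram windows in total.
Repeated bigrams (each contributes count−1 duplicates):
  how never: 9
  how how: 5
  never how: 5
  never never: 5
  never that: 3
  voice how: 3
  never voice: 2
  that how: 2
  … (1 more repeated)
27 duplicate windows → 41 − 27 = 14 distinct.

14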